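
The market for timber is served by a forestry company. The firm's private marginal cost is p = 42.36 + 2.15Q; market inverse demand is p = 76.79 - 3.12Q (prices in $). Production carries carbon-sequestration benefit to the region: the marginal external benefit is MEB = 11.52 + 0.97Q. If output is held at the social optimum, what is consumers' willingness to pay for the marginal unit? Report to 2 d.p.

P = $43.45

Social marginal cost = private MC − MEB = 30.84 + 1.18Q.
Set SMC = demand: 30.84 + 1.18Q = 76.79 - 3.12Q → Q* = 10.6860.
Consumer price on the demand curve at Q*: 76.79 − 3.12×10.6860 = 43.4497.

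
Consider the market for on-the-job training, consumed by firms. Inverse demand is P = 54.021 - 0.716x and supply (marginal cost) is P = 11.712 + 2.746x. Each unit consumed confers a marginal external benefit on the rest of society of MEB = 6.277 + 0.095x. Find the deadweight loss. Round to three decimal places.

DWL = 8.216

Market equilibrium (private): 11.712 + 2.746x = 54.021 - 0.716x → x_m = 12.2210.
Social marginal benefit = demand + MEB = 60.298 - 0.621x.
Set SMB = MC: 60.298 - 0.621x = 11.712 + 2.746x → x* = 14.4301.
Height of the DWL triangle at x_m is SMB(x_m) − MC(x_m) = MEB(x_m) = 7.4380.
DWL = ½ × 2.2091 × 7.4380 = 8.2156.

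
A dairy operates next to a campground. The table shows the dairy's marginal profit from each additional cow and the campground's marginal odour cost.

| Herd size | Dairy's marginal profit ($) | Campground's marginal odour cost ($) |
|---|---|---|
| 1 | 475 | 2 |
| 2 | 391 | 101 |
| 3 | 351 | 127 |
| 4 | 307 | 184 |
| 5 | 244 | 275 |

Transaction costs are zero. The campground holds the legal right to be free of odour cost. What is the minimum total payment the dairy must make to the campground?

Efficient level: marginal profit ≥ marginal odour cost through level 4, so k* = 4.
With the campground holding the right, the dairy must at least compensate total damage at k*: 2 + 101 + 127 + 184 = 414.

$414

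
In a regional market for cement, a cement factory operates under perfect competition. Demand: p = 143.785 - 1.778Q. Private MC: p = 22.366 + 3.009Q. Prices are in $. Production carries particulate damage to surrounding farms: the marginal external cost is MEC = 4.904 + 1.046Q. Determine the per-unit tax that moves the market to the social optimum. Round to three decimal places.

Social marginal cost = private MC + MEC = 27.270 + 4.055Q.
Set SMC = demand: 27.270 + 4.055Q = 143.785 - 1.778Q → Q* = 19.9751.
The Pigouvian tax equals MEC at Q*: 4.904 + 1.046×19.9751 = 25.7980.

tax = $25.798 per unit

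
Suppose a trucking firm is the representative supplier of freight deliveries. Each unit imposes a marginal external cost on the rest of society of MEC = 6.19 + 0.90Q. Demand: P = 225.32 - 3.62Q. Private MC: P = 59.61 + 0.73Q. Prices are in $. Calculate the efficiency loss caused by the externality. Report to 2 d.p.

Market equilibrium (private): 59.61 + 0.73Q = 225.32 - 3.62Q → Q_m = 38.0943.
Social marginal cost = private MC + MEC = 65.80 + 1.63Q.
Set SMC = demand: 65.80 + 1.63Q = 225.32 - 3.62Q → Q* = 30.3848.
Height of the DWL triangle at Q_m is SMC(Q_m) − demand(Q_m) = MEC(Q_m) = 40.4748.
DWL = ½ × 7.7095 × 40.4748 = 156.0202.

DWL = $156.02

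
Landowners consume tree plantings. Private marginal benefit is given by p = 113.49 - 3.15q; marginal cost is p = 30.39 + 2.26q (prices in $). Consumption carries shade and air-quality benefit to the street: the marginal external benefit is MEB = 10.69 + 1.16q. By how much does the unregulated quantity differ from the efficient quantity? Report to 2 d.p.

Market equilibrium (private): 30.39 + 2.26q = 113.49 - 3.15q → q_m = 15.3604.
Social marginal benefit = demand + MEB = 124.18 - 1.99q.
Set SMB = MC: 124.18 - 1.99q = 30.39 + 2.26q → q* = 22.0682.
Gap = |15.3604 − 22.0682| = 6.7078.

6.71 units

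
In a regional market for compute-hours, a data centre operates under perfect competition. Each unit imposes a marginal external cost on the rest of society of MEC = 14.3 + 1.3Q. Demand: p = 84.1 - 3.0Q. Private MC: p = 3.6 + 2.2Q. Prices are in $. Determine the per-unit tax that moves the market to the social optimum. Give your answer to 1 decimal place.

tax = $27.5 per unit

Social marginal cost = private MC + MEC = 17.9 + 3.5Q.
Set SMC = demand: 17.9 + 3.5Q = 84.1 - 3.0Q → Q* = 10.1846.
The Pigouvian tax equals MEC at Q*: 14.3 + 1.3×10.1846 = 27.5400.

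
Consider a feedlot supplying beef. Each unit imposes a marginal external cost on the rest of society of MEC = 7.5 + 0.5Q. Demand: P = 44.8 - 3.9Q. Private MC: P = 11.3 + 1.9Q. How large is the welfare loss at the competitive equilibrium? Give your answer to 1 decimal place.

Market equilibrium (private): 11.3 + 1.9Q = 44.8 - 3.9Q → Q_m = 5.7759.
Social marginal cost = private MC + MEC = 18.8 + 2.4Q.
Set SMC = demand: 18.8 + 2.4Q = 44.8 - 3.9Q → Q* = 4.1270.
The loss is the area between SMC and demand from Q* to Q_m; with linear curves that's a triangle of height MEC(Q_m).
DWL = ½ × 1.6489 × 10.3879 = 8.5643.

DWL = 8.6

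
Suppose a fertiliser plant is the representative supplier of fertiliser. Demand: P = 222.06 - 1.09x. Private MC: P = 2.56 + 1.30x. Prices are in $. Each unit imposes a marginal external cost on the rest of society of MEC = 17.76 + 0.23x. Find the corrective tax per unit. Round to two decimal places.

Social marginal cost = private MC + MEC = 20.32 + 1.53x.
Set SMC = demand: 20.32 + 1.53x = 222.06 - 1.09x → x* = 77.0000.
The Pigouvian tax equals MEC at x*: 17.76 + 0.23×77.0000 = 35.4700.

tax = $35.47 per unit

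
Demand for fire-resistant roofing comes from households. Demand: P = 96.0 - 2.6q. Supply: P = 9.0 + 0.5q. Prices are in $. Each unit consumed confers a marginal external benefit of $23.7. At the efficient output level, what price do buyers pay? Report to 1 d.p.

Social marginal benefit = demand + MEB = 119.7 - 2.6q.
Set SMB = MC: 119.7 - 2.6q = 9.0 + 0.5q → q* = 35.7097.
Consumer price on the demand curve at q*: 96.0 − 2.6×35.7097 = 3.1548.

P = $3.2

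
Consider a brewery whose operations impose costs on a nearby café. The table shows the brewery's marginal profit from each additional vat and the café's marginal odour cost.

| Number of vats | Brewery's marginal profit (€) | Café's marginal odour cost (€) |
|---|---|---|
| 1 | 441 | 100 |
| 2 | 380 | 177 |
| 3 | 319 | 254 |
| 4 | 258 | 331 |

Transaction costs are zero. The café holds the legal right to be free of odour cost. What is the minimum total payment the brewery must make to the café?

Efficient level: marginal profit ≥ marginal odour cost through level 3, so k* = 3.
With the café holding the right, the brewery must at least compensate total damage at k*: 100 + 177 + 254 = 531.

€531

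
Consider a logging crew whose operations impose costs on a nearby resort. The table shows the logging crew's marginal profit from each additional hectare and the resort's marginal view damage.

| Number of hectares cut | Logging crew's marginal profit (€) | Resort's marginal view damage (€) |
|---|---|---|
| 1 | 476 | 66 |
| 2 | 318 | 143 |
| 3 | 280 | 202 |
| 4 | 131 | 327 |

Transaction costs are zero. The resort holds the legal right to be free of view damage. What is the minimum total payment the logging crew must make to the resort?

€411

Efficient level: marginal profit ≥ marginal view damage through level 3, so k* = 3.
With the resort holding the right, the logging crew must at least compensate total damage at k*: 66 + 143 + 202 = 411.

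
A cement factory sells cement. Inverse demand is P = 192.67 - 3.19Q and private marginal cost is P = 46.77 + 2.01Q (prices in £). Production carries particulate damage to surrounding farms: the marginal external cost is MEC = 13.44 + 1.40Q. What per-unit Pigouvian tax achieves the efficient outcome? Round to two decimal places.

Social marginal cost = private MC + MEC = 60.21 + 3.41Q.
Set SMC = demand: 60.21 + 3.41Q = 192.67 - 3.19Q → Q* = 20.0697.
The Pigouvian tax equals MEC at Q*: 13.44 + 1.40×20.0697 = 41.5376.

tax = £41.54 per unit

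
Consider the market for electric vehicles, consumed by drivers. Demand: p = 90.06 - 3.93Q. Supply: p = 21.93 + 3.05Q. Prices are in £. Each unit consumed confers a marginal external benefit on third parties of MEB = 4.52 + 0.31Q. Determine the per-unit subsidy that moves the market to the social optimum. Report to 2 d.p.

subsidy = £7.90 per unit

Social marginal benefit = demand + MEB = 94.58 - 3.62Q.
Set SMB = MC: 94.58 - 3.62Q = 21.93 + 3.05Q → Q* = 10.8921.
The Pigouvian subsidy equals MEB at Q*: 4.52 + 0.31×10.8921 = 7.8966.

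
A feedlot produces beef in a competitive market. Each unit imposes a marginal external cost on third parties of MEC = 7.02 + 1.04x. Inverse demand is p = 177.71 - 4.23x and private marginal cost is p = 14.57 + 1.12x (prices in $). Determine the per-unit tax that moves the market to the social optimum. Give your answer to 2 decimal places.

Social marginal cost = private MC + MEC = 21.59 + 2.16x.
Set SMC = demand: 21.59 + 2.16x = 177.71 - 4.23x → x* = 24.4319.
The Pigouvian tax equals MEC at x*: 7.02 + 1.04×24.4319 = 32.4292.

tax = $32.43 per unit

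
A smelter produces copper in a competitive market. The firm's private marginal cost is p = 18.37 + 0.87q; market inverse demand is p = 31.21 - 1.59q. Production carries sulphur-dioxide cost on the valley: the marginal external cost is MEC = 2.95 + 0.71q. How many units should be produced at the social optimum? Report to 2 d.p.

q* = 3.12

Social marginal cost = private MC + MEC = 21.32 + 1.58q.
Set SMC = demand: 21.32 + 1.58q = 31.21 - 1.59q → q* = 3.1199.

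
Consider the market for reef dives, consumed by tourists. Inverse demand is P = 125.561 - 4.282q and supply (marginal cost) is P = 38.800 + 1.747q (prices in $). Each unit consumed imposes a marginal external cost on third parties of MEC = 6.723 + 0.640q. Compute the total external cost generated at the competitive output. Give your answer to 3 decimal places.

$163.017

Market equilibrium (private): 38.800 + 1.747q = 125.561 - 4.282q → q_m = 14.3906.
Total external cost = ∫₀^{q_m} (6.723 + 0.640q) dq = 6.723×14.3906 + ½×0.640×14.3906² = 163.0166.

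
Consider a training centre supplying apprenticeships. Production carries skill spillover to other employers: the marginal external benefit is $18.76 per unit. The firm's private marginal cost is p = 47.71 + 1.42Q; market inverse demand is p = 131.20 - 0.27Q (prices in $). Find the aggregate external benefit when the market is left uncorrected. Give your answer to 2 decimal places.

$926.79

Market equilibrium (private): 47.71 + 1.42Q = 131.20 - 0.27Q → Q_m = 49.4024.
Total external benefit = MEB × Q_m = 18.76 × 49.4024 = 926.7890.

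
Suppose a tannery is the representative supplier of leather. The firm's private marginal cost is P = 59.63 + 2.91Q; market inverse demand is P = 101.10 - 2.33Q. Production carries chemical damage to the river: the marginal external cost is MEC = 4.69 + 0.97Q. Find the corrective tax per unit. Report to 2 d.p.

tax = 10.44 per unit

Social marginal cost = private MC + MEC = 64.32 + 3.88Q.
Set SMC = demand: 64.32 + 3.88Q = 101.10 - 2.33Q → Q* = 5.9227.
The Pigouvian tax equals MEC at Q*: 4.69 + 0.97×5.9227 = 10.4350.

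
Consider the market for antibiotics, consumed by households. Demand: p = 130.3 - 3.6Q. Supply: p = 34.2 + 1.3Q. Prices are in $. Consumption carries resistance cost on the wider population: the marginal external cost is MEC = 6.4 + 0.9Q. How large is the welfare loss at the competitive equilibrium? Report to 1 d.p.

Market equilibrium (private): 34.2 + 1.3Q = 130.3 - 3.6Q → Q_m = 19.6122.
Social marginal benefit = demand − MEC = 123.9 - 4.5Q.
Set SMB = MC: 123.9 - 4.5Q = 34.2 + 1.3Q → Q* = 15.4655.
Height of the DWL triangle at Q_m is MC(Q_m) − SMB(Q_m) = MEC(Q_m) = 24.0510.
DWL = ½ × 4.1467 × 24.0510 = 49.8661.

DWL = $49.9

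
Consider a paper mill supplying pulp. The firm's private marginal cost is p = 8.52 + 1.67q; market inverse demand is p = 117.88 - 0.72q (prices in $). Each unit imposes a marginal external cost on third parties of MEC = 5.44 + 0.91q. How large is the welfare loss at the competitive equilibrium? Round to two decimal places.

DWL = $335.83

Market equilibrium (private): 8.52 + 1.67q = 117.88 - 0.72q → q_m = 45.7573.
Social marginal cost = private MC + MEC = 13.96 + 2.58q.
Set SMC = demand: 13.96 + 2.58q = 117.88 - 0.72q → q* = 31.4909.
The loss is the area between SMC and demand from q* to q_m; with linear curves that's a triangle of height MEC(q_m).
DWL = ½ × 14.2664 × 47.0792 = 335.8253.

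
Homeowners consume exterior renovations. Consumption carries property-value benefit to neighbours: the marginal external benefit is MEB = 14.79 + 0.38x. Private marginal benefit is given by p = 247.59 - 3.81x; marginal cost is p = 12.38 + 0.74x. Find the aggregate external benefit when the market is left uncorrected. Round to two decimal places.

1272.30

Market equilibrium (private): 12.38 + 0.74x = 247.59 - 3.81x → x_m = 51.6945.
Total external benefit = ∫₀^{x_m} (14.79 + 0.38x) dx = 14.79×51.6945 + ½×0.38×51.6945² = 1272.3027.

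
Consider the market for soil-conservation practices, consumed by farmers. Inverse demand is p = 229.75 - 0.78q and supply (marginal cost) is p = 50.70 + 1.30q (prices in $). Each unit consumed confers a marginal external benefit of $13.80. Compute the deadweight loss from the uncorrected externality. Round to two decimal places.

DWL = $45.78

Market equilibrium (private): 50.70 + 1.30q = 229.75 - 0.78q → q_m = 86.0817.
Social marginal benefit = demand + MEB = 243.55 - 0.78q.
Set SMB = MC: 243.55 - 0.78q = 50.70 + 1.30q → q* = 92.7163.
Between q* and q_m the wedge SMB − MC runs linearly from 0 to MEB(q_m), so the loss is a triangle.
DWL = ½ × 6.6346 × 13.8000 = 45.7787.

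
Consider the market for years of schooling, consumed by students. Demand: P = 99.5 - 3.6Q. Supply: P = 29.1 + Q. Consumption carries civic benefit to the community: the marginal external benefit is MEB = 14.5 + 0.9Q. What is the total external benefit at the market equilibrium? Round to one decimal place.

327.3

Market equilibrium (private): 29.1 + Q = 99.5 - 3.6Q → Q_m = 15.3043.
Total external benefit = ∫₀^{Q_m} (14.5 + 0.9Q) dQ = 14.5×15.3043 + ½×0.9×15.3043² = 327.3121.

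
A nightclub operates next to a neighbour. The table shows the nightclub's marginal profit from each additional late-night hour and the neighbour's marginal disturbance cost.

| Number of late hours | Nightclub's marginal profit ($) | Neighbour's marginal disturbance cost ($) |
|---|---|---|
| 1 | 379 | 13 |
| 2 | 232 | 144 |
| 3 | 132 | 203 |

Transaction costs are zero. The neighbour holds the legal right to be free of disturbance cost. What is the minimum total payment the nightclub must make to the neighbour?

$157

Efficient level: marginal profit ≥ marginal disturbance cost through level 2, so k* = 2.
With the neighbour holding the right, the nightclub must at least compensate total damage at k*: 13 + 144 = 157.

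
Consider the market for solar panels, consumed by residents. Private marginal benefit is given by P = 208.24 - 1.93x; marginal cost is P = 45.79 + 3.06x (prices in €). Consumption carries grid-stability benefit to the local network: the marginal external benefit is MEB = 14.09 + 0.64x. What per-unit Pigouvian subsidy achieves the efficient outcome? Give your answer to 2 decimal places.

subsidy = €40.06 per unit

Social marginal benefit = demand + MEB = 222.33 - 1.29x.
Set SMB = MC: 222.33 - 1.29x = 45.79 + 3.06x → x* = 40.5839.
The Pigouvian subsidy equals MEB at x*: 14.09 + 0.64×40.5839 = 40.0637.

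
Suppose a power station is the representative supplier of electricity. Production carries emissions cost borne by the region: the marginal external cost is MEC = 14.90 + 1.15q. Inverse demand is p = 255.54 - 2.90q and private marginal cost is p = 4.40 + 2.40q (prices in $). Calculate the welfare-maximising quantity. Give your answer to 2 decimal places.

q* = 36.63

Social marginal cost = private MC + MEC = 19.30 + 3.55q.
Set SMC = demand: 19.30 + 3.55q = 255.54 - 2.90q → q* = 36.6264.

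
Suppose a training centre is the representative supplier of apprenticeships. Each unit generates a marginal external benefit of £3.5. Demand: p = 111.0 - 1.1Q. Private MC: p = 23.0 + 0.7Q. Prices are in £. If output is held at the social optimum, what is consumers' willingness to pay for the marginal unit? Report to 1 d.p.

P = £55.1

Social marginal cost = private MC − MEB = 19.5 + 0.7Q.
Set SMC = demand: 19.5 + 0.7Q = 111.0 - 1.1Q → Q* = 50.8333.
Consumer price on the demand curve at Q*: 111.0 − 1.1×50.8333 = 55.0834.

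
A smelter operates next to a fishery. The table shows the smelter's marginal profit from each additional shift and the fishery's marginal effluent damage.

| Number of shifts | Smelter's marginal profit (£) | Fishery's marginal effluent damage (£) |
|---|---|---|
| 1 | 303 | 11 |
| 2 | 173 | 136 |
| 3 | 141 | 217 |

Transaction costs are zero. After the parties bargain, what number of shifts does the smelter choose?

2

Bargaining reaches the level where marginal profit last exceeds marginal effluent damage.
That holds through level 2 (173 ≥ 136) but not at 3 (141 < 217).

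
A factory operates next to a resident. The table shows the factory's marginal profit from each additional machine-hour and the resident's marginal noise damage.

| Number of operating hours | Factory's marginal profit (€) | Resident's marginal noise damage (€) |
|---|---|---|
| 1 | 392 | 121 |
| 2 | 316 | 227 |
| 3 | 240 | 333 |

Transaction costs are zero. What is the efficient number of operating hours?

2

Bargaining reaches the level where marginal profit last exceeds marginal noise damage.
That holds through level 2 (316 ≥ 227) but not at 3 (240 < 333).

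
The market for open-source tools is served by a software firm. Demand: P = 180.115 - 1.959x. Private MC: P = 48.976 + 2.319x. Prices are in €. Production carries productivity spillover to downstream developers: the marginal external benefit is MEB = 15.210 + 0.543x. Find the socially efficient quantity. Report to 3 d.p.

Social marginal cost = private MC − MEB = 33.766 + 1.776x.
Set SMC = demand: 33.766 + 1.776x = 180.115 - 1.959x → x* = 39.1831.

x* = 39.183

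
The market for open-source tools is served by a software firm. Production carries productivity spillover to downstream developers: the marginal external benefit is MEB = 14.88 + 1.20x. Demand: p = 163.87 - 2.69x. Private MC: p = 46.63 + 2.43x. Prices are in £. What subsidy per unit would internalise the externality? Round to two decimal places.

subsidy = £55.32 per unit

Social marginal cost = private MC − MEB = 31.75 + 1.23x.
Set SMC = demand: 31.75 + 1.23x = 163.87 - 2.69x → x* = 33.7041.
The Pigouvian subsidy equals MEB at x*: 14.88 + 1.20×33.7041 = 55.3249.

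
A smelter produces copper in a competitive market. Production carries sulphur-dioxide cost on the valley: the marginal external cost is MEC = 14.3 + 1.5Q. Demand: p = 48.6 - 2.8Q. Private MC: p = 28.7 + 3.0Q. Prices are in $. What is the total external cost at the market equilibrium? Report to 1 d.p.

Market equilibrium (private): 28.7 + 3.0Q = 48.6 - 2.8Q → Q_m = 3.4310.
Total external cost = ∫₀^{Q_m} (14.3 + 1.5Q) dQ = 14.3×3.4310 + ½×1.5×3.4310² = 57.8921.

$57.9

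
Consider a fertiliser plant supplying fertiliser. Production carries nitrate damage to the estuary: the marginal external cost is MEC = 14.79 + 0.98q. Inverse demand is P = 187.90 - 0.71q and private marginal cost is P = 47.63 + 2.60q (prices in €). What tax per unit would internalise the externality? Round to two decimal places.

tax = €43.45 per unit

Social marginal cost = private MC + MEC = 62.42 + 3.58q.
Set SMC = demand: 62.42 + 3.58q = 187.90 - 0.71q → q* = 29.2494.
The Pigouvian tax equals MEC at q*: 14.79 + 0.98×29.2494 = 43.4544.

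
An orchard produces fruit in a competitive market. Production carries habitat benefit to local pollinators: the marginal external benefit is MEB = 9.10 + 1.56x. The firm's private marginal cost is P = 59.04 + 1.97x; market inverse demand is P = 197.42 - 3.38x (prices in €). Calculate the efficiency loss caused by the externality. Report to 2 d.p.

Market equilibrium (private): 59.04 + 1.97x = 197.42 - 3.38x → x_m = 25.8654.
Social marginal cost = private MC − MEB = 49.94 + 0.41x.
Set SMC = demand: 49.94 + 0.41x = 197.42 - 3.38x → x* = 38.9129.
The loss is the area between SMC and demand from x* to x_m; with linear curves that's a triangle of height MEB(x_m).
DWL = ½ × 13.0475 × 49.4501 = 322.6001.

DWL = €322.60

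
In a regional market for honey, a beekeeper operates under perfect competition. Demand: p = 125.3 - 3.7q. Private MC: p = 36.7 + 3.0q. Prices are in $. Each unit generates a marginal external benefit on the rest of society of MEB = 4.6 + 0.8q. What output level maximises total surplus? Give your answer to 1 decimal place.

Social marginal cost = private MC − MEB = 32.1 + 2.2q.
Set SMC = demand: 32.1 + 2.2q = 125.3 - 3.7q → q* = 15.7966.

q* = 15.8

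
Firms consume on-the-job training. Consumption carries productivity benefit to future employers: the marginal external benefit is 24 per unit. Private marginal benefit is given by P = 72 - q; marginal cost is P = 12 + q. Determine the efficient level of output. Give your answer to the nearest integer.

Social marginal benefit = demand + MEB = 96 - q.
Set SMB = MC: 96 - q = 12 + q → q* = 42.0000.

q* = 42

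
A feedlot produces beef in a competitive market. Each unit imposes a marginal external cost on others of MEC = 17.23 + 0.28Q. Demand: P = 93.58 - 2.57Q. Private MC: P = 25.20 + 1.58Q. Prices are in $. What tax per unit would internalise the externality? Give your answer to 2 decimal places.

tax = $20.46 per unit

Social marginal cost = private MC + MEC = 42.43 + 1.86Q.
Set SMC = demand: 42.43 + 1.86Q = 93.58 - 2.57Q → Q* = 11.5463.
The Pigouvian tax equals MEC at Q*: 17.23 + 0.28×11.5463 = 20.4630.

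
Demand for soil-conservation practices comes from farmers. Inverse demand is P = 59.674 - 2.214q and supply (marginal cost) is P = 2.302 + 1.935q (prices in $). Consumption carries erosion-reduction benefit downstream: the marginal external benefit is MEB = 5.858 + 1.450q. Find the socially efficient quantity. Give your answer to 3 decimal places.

q* = 23.427

Social marginal benefit = demand + MEB = 65.532 - 0.764q.
Set SMB = MC: 65.532 - 0.764q = 2.302 + 1.935q → q* = 23.4272.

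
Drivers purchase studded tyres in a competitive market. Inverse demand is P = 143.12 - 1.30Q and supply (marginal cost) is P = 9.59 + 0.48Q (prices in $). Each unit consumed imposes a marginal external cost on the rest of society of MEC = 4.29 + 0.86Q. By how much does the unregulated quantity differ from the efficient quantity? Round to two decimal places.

Market equilibrium (private): 9.59 + 0.48Q = 143.12 - 1.30Q → Q_m = 75.0169.
Social marginal benefit = demand − MEC = 138.83 - 2.16Q.
Set SMB = MC: 138.83 - 2.16Q = 9.59 + 0.48Q → Q* = 48.9545.
Gap = |75.0169 − 48.9545| = 26.0624.

26.06 units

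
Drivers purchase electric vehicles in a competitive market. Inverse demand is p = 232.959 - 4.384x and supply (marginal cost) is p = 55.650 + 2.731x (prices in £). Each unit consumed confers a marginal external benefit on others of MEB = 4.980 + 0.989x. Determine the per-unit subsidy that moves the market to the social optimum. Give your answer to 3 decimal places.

subsidy = £34.409 per unit

Social marginal benefit = demand + MEB = 237.939 - 3.395x.
Set SMB = MC: 237.939 - 3.395x = 55.650 + 2.731x → x* = 29.7566.
The Pigouvian subsidy equals MEB at x*: 4.980 + 0.989×29.7566 = 34.4093.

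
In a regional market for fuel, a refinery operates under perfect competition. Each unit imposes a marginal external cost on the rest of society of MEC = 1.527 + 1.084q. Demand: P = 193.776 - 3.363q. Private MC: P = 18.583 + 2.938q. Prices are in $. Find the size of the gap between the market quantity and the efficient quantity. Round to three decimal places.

Market equilibrium (private): 18.583 + 2.938q = 193.776 - 3.363q → q_m = 27.8040.
Social marginal cost = private MC + MEC = 20.110 + 4.022q.
Set SMC = demand: 20.110 + 4.022q = 193.776 - 3.363q → q* = 23.5160.
Gap = |27.8040 − 23.5160| = 4.2880.

4.288 units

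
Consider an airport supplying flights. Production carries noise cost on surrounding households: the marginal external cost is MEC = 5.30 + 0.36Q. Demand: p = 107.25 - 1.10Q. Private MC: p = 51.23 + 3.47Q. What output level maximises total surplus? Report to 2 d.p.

Social marginal cost = private MC + MEC = 56.53 + 3.83Q.
Set SMC = demand: 56.53 + 3.83Q = 107.25 - 1.10Q → Q* = 10.2880.

Q* = 10.29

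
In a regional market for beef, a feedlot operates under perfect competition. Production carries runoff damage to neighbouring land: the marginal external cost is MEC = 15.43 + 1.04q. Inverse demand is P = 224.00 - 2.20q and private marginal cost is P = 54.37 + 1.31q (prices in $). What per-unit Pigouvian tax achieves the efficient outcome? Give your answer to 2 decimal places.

Social marginal cost = private MC + MEC = 69.80 + 2.35q.
Set SMC = demand: 69.80 + 2.35q = 224.00 - 2.20q → q* = 33.8901.
The Pigouvian tax equals MEC at q*: 15.43 + 1.04×33.8901 = 50.6757.

tax = $50.68 per unit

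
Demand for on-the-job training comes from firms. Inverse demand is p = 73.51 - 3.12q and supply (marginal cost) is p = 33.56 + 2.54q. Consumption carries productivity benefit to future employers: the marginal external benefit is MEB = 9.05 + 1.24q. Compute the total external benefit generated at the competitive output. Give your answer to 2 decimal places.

94.77

Market equilibrium (private): 33.56 + 2.54q = 73.51 - 3.12q → q_m = 7.0583.
Total external benefit = ∫₀^{q_m} (9.05 + 1.24q) dq = 9.05×7.0583 + ½×1.24×7.0583² = 94.7658.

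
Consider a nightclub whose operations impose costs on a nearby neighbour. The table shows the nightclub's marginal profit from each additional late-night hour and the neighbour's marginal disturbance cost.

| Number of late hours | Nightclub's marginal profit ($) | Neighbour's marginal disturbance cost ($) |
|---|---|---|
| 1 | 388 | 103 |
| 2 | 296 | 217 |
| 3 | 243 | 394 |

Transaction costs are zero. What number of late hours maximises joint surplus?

2

Bargaining reaches the level where marginal profit last exceeds marginal disturbance cost.
That holds through level 2 (296 ≥ 217) but not at 3 (243 < 394).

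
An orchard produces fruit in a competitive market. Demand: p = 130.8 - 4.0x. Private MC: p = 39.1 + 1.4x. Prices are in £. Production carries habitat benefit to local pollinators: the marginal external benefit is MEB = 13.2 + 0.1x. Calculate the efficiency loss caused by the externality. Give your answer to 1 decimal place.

Market equilibrium (private): 39.1 + 1.4x = 130.8 - 4.0x → x_m = 16.9815.
Social marginal cost = private MC − MEB = 25.9 + 1.3x.
Set SMC = demand: 25.9 + 1.3x = 130.8 - 4.0x → x* = 19.7925.
Between x* and x_m the wedge demand − SMC runs linearly from 0 to MEB(x_m), so the loss is a triangle.
DWL = ½ × 2.8110 × 14.8981 = 20.9393.

DWL = £20.9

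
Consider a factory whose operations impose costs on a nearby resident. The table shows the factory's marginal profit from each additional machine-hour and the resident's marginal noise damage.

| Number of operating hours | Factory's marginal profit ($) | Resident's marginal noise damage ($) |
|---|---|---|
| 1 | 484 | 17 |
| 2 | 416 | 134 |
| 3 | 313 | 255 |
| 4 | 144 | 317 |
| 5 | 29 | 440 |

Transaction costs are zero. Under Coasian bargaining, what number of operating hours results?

Bargaining reaches the level where marginal profit last exceeds marginal noise damage.
That holds through level 3 (313 ≥ 255) but not at 4 (144 < 317).

3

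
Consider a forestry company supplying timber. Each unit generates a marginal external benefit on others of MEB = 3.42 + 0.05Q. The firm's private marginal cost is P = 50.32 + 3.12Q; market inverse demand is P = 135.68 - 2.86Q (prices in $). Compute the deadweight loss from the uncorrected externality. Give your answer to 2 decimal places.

Market equilibrium (private): 50.32 + 3.12Q = 135.68 - 2.86Q → Q_m = 14.2742.
Social marginal cost = private MC − MEB = 46.90 + 3.07Q.
Set SMC = demand: 46.90 + 3.07Q = 135.68 - 2.86Q → Q* = 14.9713.
The welfare-loss triangle has base |Q_m − Q*| and height MEB(Q_m) (the vertical gap between SMC and demand is zero at Q* and MEB at Q_m).
DWL = ½ × 0.6971 × 4.1337 = 1.4408.

DWL = $1.44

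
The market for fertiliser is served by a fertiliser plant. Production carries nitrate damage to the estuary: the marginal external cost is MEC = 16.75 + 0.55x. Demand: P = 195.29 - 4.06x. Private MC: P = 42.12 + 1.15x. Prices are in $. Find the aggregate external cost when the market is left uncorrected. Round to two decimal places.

Market equilibrium (private): 42.12 + 1.15x = 195.29 - 4.06x → x_m = 29.3992.
Total external cost = ∫₀^{x_m} (16.75 + 0.55x) dx = 16.75×29.3992 + ½×0.55×29.3992² = 730.1227.

$730.12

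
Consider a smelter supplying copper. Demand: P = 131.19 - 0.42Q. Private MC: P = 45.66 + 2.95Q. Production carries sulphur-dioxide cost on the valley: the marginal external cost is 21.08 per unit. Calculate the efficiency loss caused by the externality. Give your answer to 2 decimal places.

Market equilibrium (private): 45.66 + 2.95Q = 131.19 - 0.42Q → Q_m = 25.3798.
Social marginal cost = private MC + MEC = 66.74 + 2.95Q.
Set SMC = demand: 66.74 + 2.95Q = 131.19 - 0.42Q → Q* = 19.1246.
The welfare-loss triangle has base |Q_m − Q*| and height MEC(Q_m) (the vertical gap between SMC and demand is zero at Q* and MEC at Q_m).
DWL = ½ × 6.2552 × 21.0800 = 65.9298.

DWL = 65.93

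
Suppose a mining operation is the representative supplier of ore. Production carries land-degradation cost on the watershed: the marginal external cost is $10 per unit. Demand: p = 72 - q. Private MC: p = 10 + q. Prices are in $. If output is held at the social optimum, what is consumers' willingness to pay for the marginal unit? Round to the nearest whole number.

Social marginal cost = private MC + MEC = 20 + q.
Set SMC = demand: 20 + q = 72 - q → q* = 26.0000.
Consumer price on the demand curve at q*: 72 − 1×26.0000 = 46.0000.

P = $46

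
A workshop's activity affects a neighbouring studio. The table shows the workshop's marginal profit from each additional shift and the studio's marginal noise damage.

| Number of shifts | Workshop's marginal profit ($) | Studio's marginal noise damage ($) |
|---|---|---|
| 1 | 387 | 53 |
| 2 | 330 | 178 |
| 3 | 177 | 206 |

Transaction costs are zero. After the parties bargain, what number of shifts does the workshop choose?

Bargaining reaches the level where marginal profit last exceeds marginal noise damage.
That holds through level 2 (330 ≥ 178) but not at 3 (177 < 206).

2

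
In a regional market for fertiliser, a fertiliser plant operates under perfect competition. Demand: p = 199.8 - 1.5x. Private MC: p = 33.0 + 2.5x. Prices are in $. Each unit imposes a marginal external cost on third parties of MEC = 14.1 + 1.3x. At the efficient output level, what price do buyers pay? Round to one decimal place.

P = $156.6

Social marginal cost = private MC + MEC = 47.1 + 3.8x.
Set SMC = demand: 47.1 + 3.8x = 199.8 - 1.5x → x* = 28.8113.
Consumer price on the demand curve at x*: 199.8 − 1.5×28.8113 = 156.5831.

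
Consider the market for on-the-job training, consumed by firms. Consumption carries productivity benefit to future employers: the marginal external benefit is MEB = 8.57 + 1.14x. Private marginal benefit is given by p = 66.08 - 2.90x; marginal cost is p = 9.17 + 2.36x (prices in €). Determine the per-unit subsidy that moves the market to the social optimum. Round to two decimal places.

Social marginal benefit = demand + MEB = 74.65 - 1.76x.
Set SMB = MC: 74.65 - 1.76x = 9.17 + 2.36x → x* = 15.8932.
The Pigouvian subsidy equals MEB at x*: 8.57 + 1.14×15.8932 = 26.6882.

subsidy = €26.69 per unit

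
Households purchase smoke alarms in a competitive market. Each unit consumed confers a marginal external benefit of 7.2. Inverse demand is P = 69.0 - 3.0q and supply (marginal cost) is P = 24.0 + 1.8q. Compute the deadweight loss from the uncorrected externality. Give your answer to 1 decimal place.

DWL = 5.4

Market equilibrium (private): 24.0 + 1.8q = 69.0 - 3.0q → q_m = 9.3750.
Social marginal benefit = demand + MEB = 76.2 - 3.0q.
Set SMB = MC: 76.2 - 3.0q = 24.0 + 1.8q → q* = 10.8750.
Between q* and q_m the wedge SMB − MC runs linearly from 0 to MEB(q_m), so the loss is a triangle.
DWL = ½ × 1.5000 × 7.2000 = 5.4000.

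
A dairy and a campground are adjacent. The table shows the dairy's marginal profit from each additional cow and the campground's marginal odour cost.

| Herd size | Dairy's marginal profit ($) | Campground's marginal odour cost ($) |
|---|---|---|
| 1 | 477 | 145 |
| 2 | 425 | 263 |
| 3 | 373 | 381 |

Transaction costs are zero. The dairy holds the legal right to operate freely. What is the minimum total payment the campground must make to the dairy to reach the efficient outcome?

Left alone the dairy would choose level 3 (marginal profit stays positive).
Efficient level: k* = 2 (marginal profit ≥ marginal odour cost through 2).
The campground must at least cover the dairy's forgone profit from cutting 3→2: 373 = 373.

$373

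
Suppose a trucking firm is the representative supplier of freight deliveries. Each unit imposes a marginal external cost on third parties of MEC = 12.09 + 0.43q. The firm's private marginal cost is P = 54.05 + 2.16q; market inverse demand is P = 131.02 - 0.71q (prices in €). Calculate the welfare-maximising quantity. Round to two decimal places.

Social marginal cost = private MC + MEC = 66.14 + 2.59q.
Set SMC = demand: 66.14 + 2.59q = 131.02 - 0.71q → q* = 19.6606.

q* = 19.66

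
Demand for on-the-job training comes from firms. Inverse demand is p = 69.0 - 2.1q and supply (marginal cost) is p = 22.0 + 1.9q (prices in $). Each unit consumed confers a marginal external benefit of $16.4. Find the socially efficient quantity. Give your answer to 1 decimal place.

q* = 15.9

Social marginal benefit = demand + MEB = 85.4 - 2.1q.
Set SMB = MC: 85.4 - 2.1q = 22.0 + 1.9q → q* = 15.8500.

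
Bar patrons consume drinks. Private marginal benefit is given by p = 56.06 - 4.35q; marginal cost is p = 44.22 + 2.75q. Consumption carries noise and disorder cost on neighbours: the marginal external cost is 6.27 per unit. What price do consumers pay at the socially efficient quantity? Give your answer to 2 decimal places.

P = 52.65

Social marginal benefit = demand − MEC = 49.79 - 4.35q.
Set SMB = MC: 49.79 - 4.35q = 44.22 + 2.75q → q* = 0.7845.
Consumer price on the demand curve at q*: 56.06 − 4.35×0.7845 = 52.6474.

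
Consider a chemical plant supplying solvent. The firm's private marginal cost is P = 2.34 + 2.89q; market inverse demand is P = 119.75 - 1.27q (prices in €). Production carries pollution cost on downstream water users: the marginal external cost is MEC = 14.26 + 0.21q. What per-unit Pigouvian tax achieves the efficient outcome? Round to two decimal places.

Social marginal cost = private MC + MEC = 16.60 + 3.10q.
Set SMC = demand: 16.60 + 3.10q = 119.75 - 1.27q → q* = 23.6041.
The Pigouvian tax equals MEC at q*: 14.26 + 0.21×23.6041 = 19.2169.

tax = €19.22 per unit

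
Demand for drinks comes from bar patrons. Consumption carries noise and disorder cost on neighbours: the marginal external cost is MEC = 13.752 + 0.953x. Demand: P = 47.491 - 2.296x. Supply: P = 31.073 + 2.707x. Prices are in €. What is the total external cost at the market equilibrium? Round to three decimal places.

€50.260

Market equilibrium (private): 31.073 + 2.707x = 47.491 - 2.296x → x_m = 3.2816.
Total external cost = ∫₀^{x_m} (13.752 + 0.953x) dx = 13.752×3.2816 + ½×0.953×3.2816² = 50.2599.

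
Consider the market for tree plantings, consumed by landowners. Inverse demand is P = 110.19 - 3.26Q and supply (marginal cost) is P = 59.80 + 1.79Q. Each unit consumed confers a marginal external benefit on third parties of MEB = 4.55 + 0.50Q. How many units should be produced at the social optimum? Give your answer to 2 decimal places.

Q* = 12.07

Social marginal benefit = demand + MEB = 114.74 - 2.76Q.
Set SMB = MC: 114.74 - 2.76Q = 59.80 + 1.79Q → Q* = 12.0747.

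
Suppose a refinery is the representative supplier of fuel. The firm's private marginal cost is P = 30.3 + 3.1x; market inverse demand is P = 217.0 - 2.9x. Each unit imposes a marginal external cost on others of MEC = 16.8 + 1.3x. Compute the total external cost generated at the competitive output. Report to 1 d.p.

1152.1

Market equilibrium (private): 30.3 + 3.1x = 217.0 - 2.9x → x_m = 31.1167.
Total external cost = ∫₀^{x_m} (16.8 + 1.3x) dx = 16.8×31.1167 + ½×1.3×31.1167² = 1152.1224.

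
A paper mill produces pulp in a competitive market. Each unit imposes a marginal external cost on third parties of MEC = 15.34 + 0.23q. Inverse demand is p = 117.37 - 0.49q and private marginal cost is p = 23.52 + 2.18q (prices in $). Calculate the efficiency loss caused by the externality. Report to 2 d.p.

DWL = $94.60

Market equilibrium (private): 23.52 + 2.18q = 117.37 - 0.49q → q_m = 35.1498.
Social marginal cost = private MC + MEC = 38.86 + 2.41q.
Set SMC = demand: 38.86 + 2.41q = 117.37 - 0.49q → q* = 27.0724.
The welfare-loss triangle has base |q_m − q*| and height MEC(q_m) (the vertical gap between SMC and demand is zero at q* and MEC at q_m).
DWL = ½ × 8.0774 × 23.4245 = 94.6045.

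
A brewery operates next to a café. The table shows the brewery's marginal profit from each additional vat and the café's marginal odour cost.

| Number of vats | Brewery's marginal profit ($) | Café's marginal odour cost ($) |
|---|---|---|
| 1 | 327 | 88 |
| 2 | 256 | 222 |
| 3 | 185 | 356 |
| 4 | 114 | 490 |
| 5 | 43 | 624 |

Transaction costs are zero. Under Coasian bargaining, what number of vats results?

2

Bargaining reaches the level where marginal profit last exceeds marginal odour cost.
That holds through level 2 (256 ≥ 222) but not at 3 (185 < 356).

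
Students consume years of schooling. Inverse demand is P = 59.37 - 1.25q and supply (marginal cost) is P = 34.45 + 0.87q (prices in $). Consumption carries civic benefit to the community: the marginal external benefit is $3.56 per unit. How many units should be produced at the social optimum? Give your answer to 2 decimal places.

Social marginal benefit = demand + MEB = 62.93 - 1.25q.
Set SMB = MC: 62.93 - 1.25q = 34.45 + 0.87q → q* = 13.4340.

q* = 13.43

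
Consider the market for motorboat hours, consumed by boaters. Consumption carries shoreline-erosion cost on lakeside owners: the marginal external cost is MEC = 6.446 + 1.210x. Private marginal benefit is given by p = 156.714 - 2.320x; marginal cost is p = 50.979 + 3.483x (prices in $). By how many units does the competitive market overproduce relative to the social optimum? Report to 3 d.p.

Market equilibrium (private): 50.979 + 3.483x = 156.714 - 2.320x → x_m = 18.2207.
Social marginal benefit = demand − MEC = 150.268 - 3.530x.
Set SMB = MC: 150.268 - 3.530x = 50.979 + 3.483x → x* = 14.1578.
Gap = |18.2207 − 14.1578| = 4.0629.

4.063 units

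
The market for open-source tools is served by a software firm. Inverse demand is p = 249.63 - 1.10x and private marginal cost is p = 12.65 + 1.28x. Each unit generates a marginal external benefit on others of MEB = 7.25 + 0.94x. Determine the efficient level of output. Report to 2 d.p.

x* = 169.60

Social marginal cost = private MC − MEB = 5.40 + 0.34x.
Set SMC = demand: 5.40 + 0.34x = 249.63 - 1.10x → x* = 169.6042.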